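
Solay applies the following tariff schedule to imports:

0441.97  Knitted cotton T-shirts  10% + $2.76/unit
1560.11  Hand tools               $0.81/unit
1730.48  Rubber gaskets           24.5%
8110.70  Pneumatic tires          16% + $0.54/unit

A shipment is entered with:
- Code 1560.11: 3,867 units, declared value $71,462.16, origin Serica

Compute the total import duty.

Line 1 (1560.11, Serica, 3,867 units, $71,462.16):
Base rate for 1560.11 is $0.81/unit.
Duty = 3,867 × $0.81 = $3,132.27.

$3,132.27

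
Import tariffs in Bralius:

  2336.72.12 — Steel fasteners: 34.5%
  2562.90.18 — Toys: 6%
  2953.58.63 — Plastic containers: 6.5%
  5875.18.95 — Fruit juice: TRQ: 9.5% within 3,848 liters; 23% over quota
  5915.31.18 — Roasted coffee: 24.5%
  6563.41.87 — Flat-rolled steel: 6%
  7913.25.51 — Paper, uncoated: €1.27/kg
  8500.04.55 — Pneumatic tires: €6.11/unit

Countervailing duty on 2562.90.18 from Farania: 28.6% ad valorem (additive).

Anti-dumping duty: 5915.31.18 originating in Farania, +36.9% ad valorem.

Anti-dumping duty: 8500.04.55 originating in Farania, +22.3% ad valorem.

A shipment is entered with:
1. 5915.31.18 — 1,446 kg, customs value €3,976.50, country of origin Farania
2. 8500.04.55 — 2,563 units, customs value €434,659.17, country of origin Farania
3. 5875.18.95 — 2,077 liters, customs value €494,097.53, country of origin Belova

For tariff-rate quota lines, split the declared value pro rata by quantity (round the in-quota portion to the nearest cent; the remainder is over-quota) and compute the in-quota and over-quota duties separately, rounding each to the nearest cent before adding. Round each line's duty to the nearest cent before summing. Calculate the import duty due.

€161,969.76

Line 1 (5915.31.18, Farania, 1,446 kg, €3,976.50):
Base rate for 5915.31.18 is 24.5%.
Additional duty on 5915.31.18 from Farania: +36.9%. Applied ad valorem rate: 24.5% + 36.9% = 61.4%.
Duty = €3,976.50 × 61.4% = €2,441.57.
Line 2 (8500.04.55, Farania, 2,563 units, €434,659.17):
Base rate for 8500.04.55 is €6.11/unit.
Additional duty on 8500.04.55 from Farania: +22.3% ad valorem. Applied ad valorem rate = 22.3%.
Duty = €434,659.17 × 22.3% + 2,563 × €6.11 = €112,588.92.
Line 3 (5875.18.95, Belova, 2,077 liters, €494,097.53):
Code 5875.18.95 is under a tariff-rate quota (threshold 3,848 liters). Quantity 2,077 liters is within the quota, so the in-quota rate 9.5% applies to the full value.
Duty = €494,097.53 × 9.5% = €46,939.27.
Total = €2,441.57 + €112,588.92 + €46,939.27 = €161,969.76.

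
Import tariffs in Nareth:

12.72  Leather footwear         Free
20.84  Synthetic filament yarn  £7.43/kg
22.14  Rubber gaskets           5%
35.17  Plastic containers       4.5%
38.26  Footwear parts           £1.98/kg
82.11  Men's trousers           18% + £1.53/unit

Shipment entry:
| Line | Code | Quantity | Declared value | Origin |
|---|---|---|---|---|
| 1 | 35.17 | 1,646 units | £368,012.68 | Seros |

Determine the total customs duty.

Line 1 (35.17, Seros, 1,646 units, £368,012.68):
Base rate for 35.17 is 4.5%.
Duty = £368,012.68 × 4.5% = £16,560.57.

£16,560.57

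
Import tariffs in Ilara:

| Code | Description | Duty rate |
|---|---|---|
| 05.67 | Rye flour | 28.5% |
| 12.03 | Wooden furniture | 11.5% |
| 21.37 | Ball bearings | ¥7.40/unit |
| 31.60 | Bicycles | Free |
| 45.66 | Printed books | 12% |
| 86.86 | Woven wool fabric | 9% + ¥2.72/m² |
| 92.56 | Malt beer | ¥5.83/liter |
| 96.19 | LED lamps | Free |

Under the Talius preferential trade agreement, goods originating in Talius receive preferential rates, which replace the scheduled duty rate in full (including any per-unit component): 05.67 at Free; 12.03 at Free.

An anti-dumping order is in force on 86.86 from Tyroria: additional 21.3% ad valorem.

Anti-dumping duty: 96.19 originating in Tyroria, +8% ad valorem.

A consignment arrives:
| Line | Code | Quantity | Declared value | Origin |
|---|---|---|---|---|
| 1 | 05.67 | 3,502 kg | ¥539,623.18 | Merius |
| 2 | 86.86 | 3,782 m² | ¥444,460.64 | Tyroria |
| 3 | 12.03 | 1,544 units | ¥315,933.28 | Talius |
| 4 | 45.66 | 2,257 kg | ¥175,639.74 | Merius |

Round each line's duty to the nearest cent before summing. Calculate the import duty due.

¥319,827.99

Line 1 (05.67, Merius, 3,502 kg, ¥539,623.18):
Base rate for 05.67 is 28.5%.
05.67 has an FTA preferential rate, but origin Merius is not Talius; base rate stands.
Duty = ¥539,623.18 × 28.5% = ¥153,792.61.
Line 2 (86.86, Tyroria, 3,782 m², ¥444,460.64):
Base rate for 86.86 is 9% + ¥2.72/m².
Additional duty on 86.86 from Tyroria: +21.3%. Applied ad valorem rate: 9% + 21.3% = 30.3%.
Duty = ¥444,460.64 × 30.3% + 3,782 × ¥2.72 = ¥144,958.61.
Line 3 (12.03, Talius, 1,544 units, ¥315,933.28):
Base rate for 12.03 is 11.5%.
Origin Talius qualifies under the Ilara–Talius agreement and 12.03 is covered: preferential rate Free applies instead.
Duty = ¥315,933.28 × 0% = ¥0.00.
Line 4 (45.66, Merius, 2,257 kg, ¥175,639.74):
Base rate for 45.66 is 12%.
Duty = ¥175,639.74 × 12% = ¥21,076.77.
Total = ¥153,792.61 + ¥144,958.61 + ¥0.00 + ¥21,076.77 = ¥319,827.99.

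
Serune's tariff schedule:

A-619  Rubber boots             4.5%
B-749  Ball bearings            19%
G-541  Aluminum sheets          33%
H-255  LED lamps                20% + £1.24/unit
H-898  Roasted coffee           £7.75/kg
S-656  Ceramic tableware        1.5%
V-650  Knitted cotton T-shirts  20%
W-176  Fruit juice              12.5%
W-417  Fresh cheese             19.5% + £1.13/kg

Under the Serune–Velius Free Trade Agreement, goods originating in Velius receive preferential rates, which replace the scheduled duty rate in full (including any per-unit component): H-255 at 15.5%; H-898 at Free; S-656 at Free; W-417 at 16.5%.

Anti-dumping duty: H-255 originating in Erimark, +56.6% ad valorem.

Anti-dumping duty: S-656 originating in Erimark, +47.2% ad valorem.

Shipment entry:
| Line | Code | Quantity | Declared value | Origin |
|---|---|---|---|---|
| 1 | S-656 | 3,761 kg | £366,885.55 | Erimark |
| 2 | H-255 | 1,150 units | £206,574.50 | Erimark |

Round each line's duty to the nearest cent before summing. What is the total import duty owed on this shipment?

£338,335.33

Line 1 (S-656, Erimark, 3,761 kg, £366,885.55):
Base rate for S-656 is 1.5%.
S-656 has an FTA preferential rate, but origin Erimark is not Velius; base rate stands.
Additional duty on S-656 from Erimark: +47.2%. Applied ad valorem rate: 1.5% + 47.2% = 48.7%.
Duty = £366,885.55 × 48.7% = £178,673.26.
Line 2 (H-255, Erimark, 1,150 units, £206,574.50):
Base rate for H-255 is 20% + £1.24/unit.
H-255 has an FTA preferential rate, but origin Erimark is not Velius; base rate stands.
Additional duty on H-255 from Erimark: +56.6%. Applied ad valorem rate: 20% + 56.6% = 76.6%.
Duty = £206,574.50 × 76.6% + 1,150 × £1.24 = £159,662.07.
Total = £178,673.26 + £159,662.07 = £338,335.33.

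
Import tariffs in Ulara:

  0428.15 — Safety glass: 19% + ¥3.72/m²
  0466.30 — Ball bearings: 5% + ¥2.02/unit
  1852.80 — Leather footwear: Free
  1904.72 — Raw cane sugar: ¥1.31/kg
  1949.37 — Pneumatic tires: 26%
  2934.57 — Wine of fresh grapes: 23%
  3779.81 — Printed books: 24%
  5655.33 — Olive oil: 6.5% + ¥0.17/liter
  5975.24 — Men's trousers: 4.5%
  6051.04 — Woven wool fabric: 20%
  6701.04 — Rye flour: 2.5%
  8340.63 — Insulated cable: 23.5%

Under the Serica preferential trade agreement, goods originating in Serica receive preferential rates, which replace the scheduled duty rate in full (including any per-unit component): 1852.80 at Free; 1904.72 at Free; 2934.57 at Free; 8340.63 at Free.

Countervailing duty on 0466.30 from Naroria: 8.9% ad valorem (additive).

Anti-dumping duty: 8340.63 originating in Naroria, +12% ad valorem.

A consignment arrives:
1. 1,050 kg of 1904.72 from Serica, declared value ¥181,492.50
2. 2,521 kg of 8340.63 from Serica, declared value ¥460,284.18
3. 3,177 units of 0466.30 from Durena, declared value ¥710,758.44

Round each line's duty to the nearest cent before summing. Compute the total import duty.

Line 1 (1904.72, Serica, 1,050 kg, ¥181,492.50):
Base rate for 1904.72 is ¥1.31/kg.
Origin Serica qualifies under the Ulara–Serica agreement and 1904.72 is covered: preferential rate Free applies instead.
Duty = ¥181,492.50 × 0% = ¥0.00.
Line 2 (8340.63, Serica, 2,521 kg, ¥460,284.18):
Base rate for 8340.63 is 23.5%.
Origin Serica qualifies under the Ulara–Serica agreement and 8340.63 is covered: preferential rate Free applies instead.
The additional-duty order on 8340.63 targets Naroria, not Serica; it does not apply.
Duty = ¥460,284.18 × 0% = ¥0.00.
Line 3 (0466.30, Durena, 3,177 units, ¥710,758.44):
Base rate for 0466.30 is 5% + ¥2.02/unit.
The additional-duty order on 0466.30 targets Naroria, not Durena; it does not apply.
Duty = ¥710,758.44 × 5% + 3,177 × ¥2.02 = ¥41,955.46.
Total = ¥0.00 + ¥0.00 + ¥41,955.46 = ¥41,955.46.

¥41,955.46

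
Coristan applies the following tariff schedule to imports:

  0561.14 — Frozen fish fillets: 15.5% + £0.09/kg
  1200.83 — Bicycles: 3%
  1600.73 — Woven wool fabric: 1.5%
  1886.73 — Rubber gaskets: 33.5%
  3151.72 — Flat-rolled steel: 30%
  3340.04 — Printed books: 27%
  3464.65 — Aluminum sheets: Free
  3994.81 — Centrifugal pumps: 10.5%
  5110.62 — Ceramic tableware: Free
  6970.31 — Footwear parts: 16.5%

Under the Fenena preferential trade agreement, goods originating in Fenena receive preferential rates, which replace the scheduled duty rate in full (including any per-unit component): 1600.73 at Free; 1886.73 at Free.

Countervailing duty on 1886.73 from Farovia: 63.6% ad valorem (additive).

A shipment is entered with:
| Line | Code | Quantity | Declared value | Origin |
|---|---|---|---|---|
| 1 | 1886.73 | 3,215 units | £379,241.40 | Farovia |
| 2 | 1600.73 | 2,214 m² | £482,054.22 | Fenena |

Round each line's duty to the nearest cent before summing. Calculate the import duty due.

£368,243.40

Line 1 (1886.73, Farovia, 3,215 units, £379,241.40):
Base rate for 1886.73 is 33.5%.
1886.73 has an FTA preferential rate, but origin Farovia is not Fenena; base rate stands.
Additional duty on 1886.73 from Farovia: +63.6%. Applied ad valorem rate: 33.5% + 63.6% = 97.1%.
Duty = £379,241.40 × 97.1% = £368,243.40.
Line 2 (1600.73, Fenena, 2,214 m², £482,054.22):
Base rate for 1600.73 is 1.5%.
Origin Fenena qualifies under the Coristan–Fenena agreement and 1600.73 is covered: preferential rate Free applies instead.
Duty = £482,054.22 × 0% = £0.00.
Total = £368,243.40 + £0.00 = £368,243.40.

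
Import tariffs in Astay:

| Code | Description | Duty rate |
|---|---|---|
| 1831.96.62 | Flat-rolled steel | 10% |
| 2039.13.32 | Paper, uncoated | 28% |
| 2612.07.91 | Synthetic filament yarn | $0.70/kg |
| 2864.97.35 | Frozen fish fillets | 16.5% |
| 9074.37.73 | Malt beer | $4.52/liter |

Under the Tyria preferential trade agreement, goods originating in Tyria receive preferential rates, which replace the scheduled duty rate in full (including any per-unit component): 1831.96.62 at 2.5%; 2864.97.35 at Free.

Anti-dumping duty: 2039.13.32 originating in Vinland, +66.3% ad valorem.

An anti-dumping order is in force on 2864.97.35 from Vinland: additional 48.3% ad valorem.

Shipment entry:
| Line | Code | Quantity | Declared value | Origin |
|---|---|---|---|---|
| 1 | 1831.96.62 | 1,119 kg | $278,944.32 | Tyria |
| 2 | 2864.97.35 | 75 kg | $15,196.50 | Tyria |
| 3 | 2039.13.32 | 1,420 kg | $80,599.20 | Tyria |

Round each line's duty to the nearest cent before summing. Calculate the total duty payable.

$29,541.39

Line 1 (1831.96.62, Tyria, 1,119 kg, $278,944.32):
Base rate for 1831.96.62 is 10%.
Origin Tyria qualifies under the Astay–Tyria agreement and 1831.96.62 is covered: preferential rate 2.5% applies instead.
Duty = $278,944.32 × 2.5% = $6,973.61.
Line 2 (2864.97.35, Tyria, 75 kg, $15,196.50):
Base rate for 2864.97.35 is 16.5%.
Origin Tyria qualifies under the Astay–Tyria agreement and 2864.97.35 is covered: preferential rate Free applies instead.
The additional-duty order on 2864.97.35 targets Vinland, not Tyria; it does not apply.
Duty = $15,196.50 × 0% = $0.00.
Line 3 (2039.13.32, Tyria, 1,420 kg, $80,599.20):
Base rate for 2039.13.32 is 28%.
Origin Tyria is the FTA partner but 2039.13.32 is not on the preference list; base rate stands.
The additional-duty order on 2039.13.32 targets Vinland, not Tyria; it does not apply.
Duty = $80,599.20 × 28% = $22,567.78.
Total = $6,973.61 + $0.00 + $22,567.78 = $29,541.39.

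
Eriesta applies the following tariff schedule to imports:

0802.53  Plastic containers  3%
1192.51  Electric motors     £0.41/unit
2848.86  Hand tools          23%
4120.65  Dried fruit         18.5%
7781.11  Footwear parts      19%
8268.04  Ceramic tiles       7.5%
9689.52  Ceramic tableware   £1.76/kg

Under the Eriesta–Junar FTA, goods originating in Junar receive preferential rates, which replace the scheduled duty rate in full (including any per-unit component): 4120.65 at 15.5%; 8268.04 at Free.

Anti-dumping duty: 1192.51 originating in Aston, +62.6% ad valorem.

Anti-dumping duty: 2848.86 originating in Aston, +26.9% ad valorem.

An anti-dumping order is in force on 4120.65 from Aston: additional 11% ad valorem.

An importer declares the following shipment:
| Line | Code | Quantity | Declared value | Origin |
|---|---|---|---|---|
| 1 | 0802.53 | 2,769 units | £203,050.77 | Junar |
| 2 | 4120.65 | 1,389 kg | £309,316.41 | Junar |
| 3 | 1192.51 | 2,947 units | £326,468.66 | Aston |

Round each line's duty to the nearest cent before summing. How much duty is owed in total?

Line 1 (0802.53, Junar, 2,769 units, £203,050.77):
Base rate for 0802.53 is 3%.
Origin Junar is the FTA partner but 0802.53 is not on the preference list; base rate stands.
Duty = £203,050.77 × 3% = £6,091.52.
Line 2 (4120.65, Junar, 1,389 kg, £309,316.41):
Base rate for 4120.65 is 18.5%.
Origin Junar qualifies under the Eriesta–Junar agreement and 4120.65 is covered: preferential rate 15.5% applies instead.
The additional-duty order on 4120.65 targets Aston, not Junar; it does not apply.
Duty = £309,316.41 × 15.5% = £47,944.04.
Line 3 (1192.51, Aston, 2,947 units, £326,468.66):
Base rate for 1192.51 is £0.41/unit.
Additional duty on 1192.51 from Aston: +62.6% ad valorem. Applied ad valorem rate = 62.6%.
Duty = £326,468.66 × 62.6% + 2,947 × £0.41 = £205,577.65.
Total = £6,091.52 + £47,944.04 + £205,577.65 = £259,613.21.

£259,613.21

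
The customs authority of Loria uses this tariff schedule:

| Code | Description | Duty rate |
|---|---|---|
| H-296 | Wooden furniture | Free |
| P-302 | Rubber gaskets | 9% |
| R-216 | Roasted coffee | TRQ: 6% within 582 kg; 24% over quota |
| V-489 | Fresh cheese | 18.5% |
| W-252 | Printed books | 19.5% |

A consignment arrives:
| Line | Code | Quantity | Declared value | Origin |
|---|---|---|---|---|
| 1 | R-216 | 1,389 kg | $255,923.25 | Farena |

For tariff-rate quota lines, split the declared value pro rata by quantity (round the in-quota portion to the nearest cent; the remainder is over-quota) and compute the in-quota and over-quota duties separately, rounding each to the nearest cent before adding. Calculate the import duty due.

$42,119.55

Line 1 (R-216, Farena, 1,389 kg, $255,923.25):
Code R-216 is under a tariff-rate quota (threshold 582 kg). In-quota: 582 kg at 6%; over-quota: 807 kg at 24%.
Pro-rata value split: in-quota = $255,923.25 × 582/1,389 = $107,233.50; over-quota = $255,923.25 − $107,233.50 = $148,689.75.
In-quota duty = $107,233.50 × 6% = $6,434.01. Over-quota duty = $148,689.75 × 24% = $35,685.54.
Line duty = $6,434.01 + $35,685.54 = $42,119.55.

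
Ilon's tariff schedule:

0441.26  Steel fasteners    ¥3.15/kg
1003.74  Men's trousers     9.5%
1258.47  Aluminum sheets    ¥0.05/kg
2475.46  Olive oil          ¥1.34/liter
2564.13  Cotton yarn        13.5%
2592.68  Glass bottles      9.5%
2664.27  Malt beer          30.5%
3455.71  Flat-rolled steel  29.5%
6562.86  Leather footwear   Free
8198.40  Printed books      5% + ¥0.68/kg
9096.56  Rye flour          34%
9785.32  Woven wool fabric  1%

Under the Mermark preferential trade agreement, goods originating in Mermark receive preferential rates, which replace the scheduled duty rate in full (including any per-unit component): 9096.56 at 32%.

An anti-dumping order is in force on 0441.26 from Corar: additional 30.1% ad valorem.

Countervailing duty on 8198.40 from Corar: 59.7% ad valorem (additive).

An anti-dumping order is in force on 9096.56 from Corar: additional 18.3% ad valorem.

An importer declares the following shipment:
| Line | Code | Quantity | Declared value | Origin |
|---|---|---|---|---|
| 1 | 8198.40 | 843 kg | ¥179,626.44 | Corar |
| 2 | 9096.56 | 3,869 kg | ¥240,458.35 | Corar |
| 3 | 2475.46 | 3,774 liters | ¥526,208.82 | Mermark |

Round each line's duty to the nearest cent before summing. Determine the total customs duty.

¥247,608.43

Line 1 (8198.40, Corar, 843 kg, ¥179,626.44):
Base rate for 8198.40 is 5% + ¥0.68/kg.
Additional duty on 8198.40 from Corar: +59.7%. Applied ad valorem rate: 5% + 59.7% = 64.7%.
Duty = ¥179,626.44 × 64.7% + 843 × ¥0.68 = ¥116,791.55.
Line 2 (9096.56, Corar, 3,869 kg, ¥240,458.35):
Base rate for 9096.56 is 34%.
9096.56 has an FTA preferential rate, but origin Corar is not Mermark; base rate stands.
Additional duty on 9096.56 from Corar: +18.3%. Applied ad valorem rate: 34% + 18.3% = 52.3%.
Duty = ¥240,458.35 × 52.3% = ¥125,759.72.
Line 3 (2475.46, Mermark, 3,774 liters, ¥526,208.82):
Base rate for 2475.46 is ¥1.34/liter.
Origin Mermark is the FTA partner but 2475.46 is not on the preference list; base rate stands.
Duty = 3,774 × ¥1.34 = ¥5,057.16.
Total = ¥116,791.55 + ¥125,759.72 + ¥5,057.16 = ¥247,608.43.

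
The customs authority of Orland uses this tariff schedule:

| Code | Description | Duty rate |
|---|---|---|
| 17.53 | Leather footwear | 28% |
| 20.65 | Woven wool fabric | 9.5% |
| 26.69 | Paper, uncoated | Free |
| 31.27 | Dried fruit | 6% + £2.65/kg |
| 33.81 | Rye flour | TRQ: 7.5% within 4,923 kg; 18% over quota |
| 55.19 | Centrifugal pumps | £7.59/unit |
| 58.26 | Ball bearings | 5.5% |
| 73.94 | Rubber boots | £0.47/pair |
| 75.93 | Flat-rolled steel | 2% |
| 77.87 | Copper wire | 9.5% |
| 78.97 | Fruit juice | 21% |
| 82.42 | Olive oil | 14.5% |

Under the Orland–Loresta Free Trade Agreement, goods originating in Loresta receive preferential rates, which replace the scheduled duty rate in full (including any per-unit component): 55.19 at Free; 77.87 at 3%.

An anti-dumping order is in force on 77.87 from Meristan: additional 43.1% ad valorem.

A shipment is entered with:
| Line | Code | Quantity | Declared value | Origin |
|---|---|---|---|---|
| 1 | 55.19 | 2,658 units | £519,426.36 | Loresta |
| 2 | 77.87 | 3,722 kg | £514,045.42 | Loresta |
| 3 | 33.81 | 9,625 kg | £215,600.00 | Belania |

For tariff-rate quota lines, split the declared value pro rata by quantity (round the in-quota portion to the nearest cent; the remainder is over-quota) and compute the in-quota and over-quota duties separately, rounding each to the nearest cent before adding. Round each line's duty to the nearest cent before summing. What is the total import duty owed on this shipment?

£42,650.46

Line 1 (55.19, Loresta, 2,658 units, £519,426.36):
Base rate for 55.19 is £7.59/unit.
Origin Loresta qualifies under the Orland–Loresta agreement and 55.19 is covered: preferential rate Free applies instead.
Duty = £519,426.36 × 0% = £0.00.
Line 2 (77.87, Loresta, 3,722 kg, £514,045.42):
Base rate for 77.87 is 9.5%.
Origin Loresta qualifies under the Orland–Loresta agreement and 77.87 is covered: preferential rate 3% applies instead.
The additional-duty order on 77.87 targets Meristan, not Loresta; it does not apply.
Duty = £514,045.42 × 3% = £15,421.36.
Line 3 (33.81, Belania, 9,625 kg, £215,600.00):
Code 33.81 is under a tariff-rate quota (threshold 4,923 kg). In-quota: 4,923 kg at 7.5%; over-quota: 4,702 kg at 18%.
Pro-rata value split: in-quota = £215,600.00 × 4,923/9,625 = £110,275.20; over-quota = £215,600.00 − £110,275.20 = £105,324.80.
In-quota duty = £110,275.20 × 7.5% = £8,270.64. Over-quota duty = £105,324.80 × 18% = £18,958.46.
Line duty = £8,270.64 + £18,958.46 = £27,229.10.
Total = £0.00 + £15,421.36 + £27,229.10 = £42,650.46.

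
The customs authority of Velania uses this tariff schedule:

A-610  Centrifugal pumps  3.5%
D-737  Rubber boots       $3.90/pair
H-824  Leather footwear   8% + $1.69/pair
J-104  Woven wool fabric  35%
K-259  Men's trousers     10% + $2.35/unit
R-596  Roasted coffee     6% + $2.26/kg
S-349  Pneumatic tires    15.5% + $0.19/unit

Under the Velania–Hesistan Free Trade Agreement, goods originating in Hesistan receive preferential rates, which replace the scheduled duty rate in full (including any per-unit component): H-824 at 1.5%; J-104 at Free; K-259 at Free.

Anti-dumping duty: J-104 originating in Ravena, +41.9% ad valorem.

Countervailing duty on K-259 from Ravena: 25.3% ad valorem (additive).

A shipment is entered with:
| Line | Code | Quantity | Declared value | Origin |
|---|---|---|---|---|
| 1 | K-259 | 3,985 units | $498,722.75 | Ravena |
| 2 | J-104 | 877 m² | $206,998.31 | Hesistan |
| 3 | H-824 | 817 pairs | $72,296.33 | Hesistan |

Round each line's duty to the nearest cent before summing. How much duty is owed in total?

$186,498.32

Line 1 (K-259, Ravena, 3,985 units, $498,722.75):
Base rate for K-259 is 10% + $2.35/unit.
K-259 has an FTA preferential rate, but origin Ravena is not Hesistan; base rate stands.
Additional duty on K-259 from Ravena: +25.3%. Applied ad valorem rate: 10% + 25.3% = 35.3%.
Duty = $498,722.75 × 35.3% + 3,985 × $2.35 = $185,413.88.
Line 2 (J-104, Hesistan, 877 m², $206,998.31):
Base rate for J-104 is 35%.
Origin Hesistan qualifies under the Velania–Hesistan agreement and J-104 is covered: preferential rate Free applies instead.
The additional-duty order on J-104 targets Ravena, not Hesistan; it does not apply.
Duty = $206,998.31 × 0% = $0.00.
Line 3 (H-824, Hesistan, 817 pairs, $72,296.33):
Base rate for H-824 is 8% + $1.69/pair.
Origin Hesistan qualifies under the Velania–Hesistan agreement and H-824 is covered: preferential rate 1.5% applies instead.
Duty = $72,296.33 × 1.5% = $1,084.44.
Total = $185,413.88 + $0.00 + $1,084.44 = $186,498.32.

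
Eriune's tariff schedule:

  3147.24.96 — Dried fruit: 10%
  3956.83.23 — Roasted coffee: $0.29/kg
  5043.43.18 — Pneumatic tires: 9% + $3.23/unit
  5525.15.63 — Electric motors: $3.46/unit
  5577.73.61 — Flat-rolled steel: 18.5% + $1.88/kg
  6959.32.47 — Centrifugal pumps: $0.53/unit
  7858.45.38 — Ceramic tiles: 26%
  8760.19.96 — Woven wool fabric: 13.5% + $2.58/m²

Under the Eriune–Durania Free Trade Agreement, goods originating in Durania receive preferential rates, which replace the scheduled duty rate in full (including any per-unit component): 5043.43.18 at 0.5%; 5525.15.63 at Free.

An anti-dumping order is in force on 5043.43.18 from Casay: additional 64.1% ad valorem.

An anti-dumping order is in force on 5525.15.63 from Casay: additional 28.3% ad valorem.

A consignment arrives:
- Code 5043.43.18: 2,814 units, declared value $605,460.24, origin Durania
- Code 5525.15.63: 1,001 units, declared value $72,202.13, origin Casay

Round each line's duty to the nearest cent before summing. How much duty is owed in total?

$26,923.96

Line 1 (5043.43.18, Durania, 2,814 units, $605,460.24):
Base rate for 5043.43.18 is 9% + $3.23/unit.
Origin Durania qualifies under the Eriune–Durania agreement and 5043.43.18 is covered: preferential rate 0.5% applies instead.
The additional-duty order on 5043.43.18 targets Casay, not Durania; it does not apply.
Duty = $605,460.24 × 0.5% = $3,027.30.
Line 2 (5525.15.63, Casay, 1,001 units, $72,202.13):
Base rate for 5525.15.63 is $3.46/unit.
5525.15.63 has an FTA preferential rate, but origin Casay is not Durania; base rate stands.
Additional duty on 5525.15.63 from Casay: +28.3% ad valorem. Applied ad valorem rate = 28.3%.
Duty = $72,202.13 × 28.3% + 1,001 × $3.46 = $23,896.66.
Total = $3,027.30 + $23,896.66 = $26,923.96.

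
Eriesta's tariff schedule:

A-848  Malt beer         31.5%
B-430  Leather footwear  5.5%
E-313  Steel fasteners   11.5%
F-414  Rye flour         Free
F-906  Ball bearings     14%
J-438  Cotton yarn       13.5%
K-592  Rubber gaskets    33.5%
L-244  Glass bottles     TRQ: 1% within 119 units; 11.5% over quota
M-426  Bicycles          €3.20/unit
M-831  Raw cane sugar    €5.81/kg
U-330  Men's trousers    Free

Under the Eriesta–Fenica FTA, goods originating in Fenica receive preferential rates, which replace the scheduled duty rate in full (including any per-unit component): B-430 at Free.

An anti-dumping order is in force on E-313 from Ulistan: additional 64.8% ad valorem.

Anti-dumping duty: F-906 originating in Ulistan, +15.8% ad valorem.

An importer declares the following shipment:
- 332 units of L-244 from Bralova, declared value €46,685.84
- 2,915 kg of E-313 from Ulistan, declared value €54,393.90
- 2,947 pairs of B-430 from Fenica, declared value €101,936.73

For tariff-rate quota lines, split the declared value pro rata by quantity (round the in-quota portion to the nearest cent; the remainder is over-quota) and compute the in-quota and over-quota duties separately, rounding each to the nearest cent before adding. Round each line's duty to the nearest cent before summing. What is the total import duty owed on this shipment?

€45,114.38

Line 1 (L-244, Bralova, 332 units, €46,685.84):
Code L-244 is under a tariff-rate quota (threshold 119 units). In-quota: 119 units at 1%; over-quota: 213 units at 11.5%.
Pro-rata value split: in-quota = €46,685.84 × 119/332 = €16,733.78; over-quota = €46,685.84 − €16,733.78 = €29,952.06.
In-quota duty = €16,733.78 × 1% = €167.34. Over-quota duty = €29,952.06 × 11.5% = €3,444.49.
Line duty = €167.34 + €3,444.49 = €3,611.83.
Line 2 (E-313, Ulistan, 2,915 kg, €54,393.90):
Base rate for E-313 is 11.5%.
Additional duty on E-313 from Ulistan: +64.8%. Applied ad valorem rate: 11.5% + 64.8% = 76.3%.
Duty = €54,393.90 × 76.3% = €41,502.55.
Line 3 (B-430, Fenica, 2,947 pairs, €101,936.73):
Base rate for B-430 is 5.5%.
Origin Fenica qualifies under the Eriesta–Fenica agreement and B-430 is covered: preferential rate Free applies instead.
Duty = €101,936.73 × 0% = €0.00.
Total = €3,611.83 + €41,502.55 + €0.00 = €45,114.38.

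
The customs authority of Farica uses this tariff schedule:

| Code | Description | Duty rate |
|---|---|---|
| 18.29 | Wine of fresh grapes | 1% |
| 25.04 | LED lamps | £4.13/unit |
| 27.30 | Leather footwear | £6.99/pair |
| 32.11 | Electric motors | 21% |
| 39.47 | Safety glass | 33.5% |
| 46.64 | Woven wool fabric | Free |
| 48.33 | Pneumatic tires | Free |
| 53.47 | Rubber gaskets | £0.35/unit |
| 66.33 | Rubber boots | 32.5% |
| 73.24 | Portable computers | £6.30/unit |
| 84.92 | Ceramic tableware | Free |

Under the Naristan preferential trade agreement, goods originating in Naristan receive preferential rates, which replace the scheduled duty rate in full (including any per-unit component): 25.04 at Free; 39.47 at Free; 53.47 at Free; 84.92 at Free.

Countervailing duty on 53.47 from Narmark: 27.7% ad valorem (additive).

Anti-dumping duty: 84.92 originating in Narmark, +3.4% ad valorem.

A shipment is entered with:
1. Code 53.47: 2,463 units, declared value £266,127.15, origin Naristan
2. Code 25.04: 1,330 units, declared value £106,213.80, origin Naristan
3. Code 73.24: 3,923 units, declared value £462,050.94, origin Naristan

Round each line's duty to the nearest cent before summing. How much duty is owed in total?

£24,714.90

Line 1 (53.47, Naristan, 2,463 units, £266,127.15):
Base rate for 53.47 is £0.35/unit.
Origin Naristan qualifies under the Farica–Naristan agreement and 53.47 is covered: preferential rate Free applies instead.
The additional-duty order on 53.47 targets Narmark, not Naristan; it does not apply.
Duty = £266,127.15 × 0% = £0.00.
Line 2 (25.04, Naristan, 1,330 units, £106,213.80):
Base rate for 25.04 is £4.13/unit.
Origin Naristan qualifies under the Farica–Naristan agreement and 25.04 is covered: preferential rate Free applies instead.
Duty = £106,213.80 × 0% = £0.00.
Line 3 (73.24, Naristan, 3,923 units, £462,050.94):
Base rate for 73.24 is £6.30/unit.
Origin Naristan is the FTA partner but 73.24 is not on the preference list; base rate stands.
Duty = 3,923 × £6.30 = £24,714.90.
Total = £0.00 + £0.00 + £24,714.90 = £24,714.90.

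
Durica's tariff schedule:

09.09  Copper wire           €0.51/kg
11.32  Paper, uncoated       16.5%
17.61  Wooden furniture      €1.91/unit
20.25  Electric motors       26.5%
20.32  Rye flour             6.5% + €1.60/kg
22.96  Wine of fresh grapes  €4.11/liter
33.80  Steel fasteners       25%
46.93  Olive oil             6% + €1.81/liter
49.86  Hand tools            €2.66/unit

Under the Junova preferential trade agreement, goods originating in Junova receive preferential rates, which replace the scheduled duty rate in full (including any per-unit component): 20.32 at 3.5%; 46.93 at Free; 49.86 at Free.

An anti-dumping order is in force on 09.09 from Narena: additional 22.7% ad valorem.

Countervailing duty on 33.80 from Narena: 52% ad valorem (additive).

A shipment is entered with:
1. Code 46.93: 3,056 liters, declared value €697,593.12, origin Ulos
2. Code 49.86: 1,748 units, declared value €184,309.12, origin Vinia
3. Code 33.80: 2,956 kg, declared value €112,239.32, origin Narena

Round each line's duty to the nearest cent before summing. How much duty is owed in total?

Line 1 (46.93, Ulos, 3,056 liters, €697,593.12):
Base rate for 46.93 is 6% + €1.81/liter.
46.93 has an FTA preferential rate, but origin Ulos is not Junova; base rate stands.
Duty = €697,593.12 × 6% + 3,056 × €1.81 = €47,386.95.
Line 2 (49.86, Vinia, 1,748 units, €184,309.12):
Base rate for 49.86 is €2.66/unit.
49.86 has an FTA preferential rate, but origin Vinia is not Junova; base rate stands.
Duty = 1,748 × €2.66 = €4,649.68.
Line 3 (33.80, Narena, 2,956 kg, €112,239.32):
Base rate for 33.80 is 25%.
Additional duty on 33.80 from Narena: +52%. Applied ad valorem rate: 25% + 52% = 77%.
Duty = €112,239.32 × 77% = €86,424.28.
Total = €47,386.95 + €4,649.68 + €86,424.28 = €138,460.91.

€138,460.91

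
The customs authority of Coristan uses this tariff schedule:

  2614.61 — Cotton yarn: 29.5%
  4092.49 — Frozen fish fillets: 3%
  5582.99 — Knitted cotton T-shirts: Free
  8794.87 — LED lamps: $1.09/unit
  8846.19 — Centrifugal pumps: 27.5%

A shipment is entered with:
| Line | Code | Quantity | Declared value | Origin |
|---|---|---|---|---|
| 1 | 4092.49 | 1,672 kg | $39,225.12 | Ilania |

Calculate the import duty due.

$1,176.75

Line 1 (4092.49, Ilania, 1,672 kg, $39,225.12):
Base rate for 4092.49 is 3%.
Duty = $39,225.12 × 3% = $1,176.75.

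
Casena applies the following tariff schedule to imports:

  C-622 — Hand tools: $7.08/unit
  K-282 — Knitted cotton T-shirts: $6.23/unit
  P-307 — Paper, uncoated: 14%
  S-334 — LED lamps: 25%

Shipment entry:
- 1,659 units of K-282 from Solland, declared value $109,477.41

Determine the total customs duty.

Line 1 (K-282, Solland, 1,659 units, $109,477.41):
Base rate for K-282 is $6.23/unit.
Duty = 1,659 × $6.23 = $10,335.57.

$10,335.57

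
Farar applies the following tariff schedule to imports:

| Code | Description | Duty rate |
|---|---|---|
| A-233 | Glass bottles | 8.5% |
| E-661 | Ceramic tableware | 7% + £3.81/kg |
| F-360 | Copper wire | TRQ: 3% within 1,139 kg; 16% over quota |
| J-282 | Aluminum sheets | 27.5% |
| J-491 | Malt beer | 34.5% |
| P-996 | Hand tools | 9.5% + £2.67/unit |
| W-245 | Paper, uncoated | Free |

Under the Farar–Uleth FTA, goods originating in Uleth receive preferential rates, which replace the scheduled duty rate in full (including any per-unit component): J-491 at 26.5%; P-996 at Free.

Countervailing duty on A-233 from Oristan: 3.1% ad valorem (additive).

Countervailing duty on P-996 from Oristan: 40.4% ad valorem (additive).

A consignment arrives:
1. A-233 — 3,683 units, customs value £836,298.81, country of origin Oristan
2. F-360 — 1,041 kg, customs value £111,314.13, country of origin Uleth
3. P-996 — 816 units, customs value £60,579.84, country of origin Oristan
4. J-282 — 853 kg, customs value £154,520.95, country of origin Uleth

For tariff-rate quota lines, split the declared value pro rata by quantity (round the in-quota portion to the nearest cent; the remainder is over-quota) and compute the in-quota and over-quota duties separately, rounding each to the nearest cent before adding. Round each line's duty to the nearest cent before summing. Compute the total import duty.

Line 1 (A-233, Oristan, 3,683 units, £836,298.81):
Base rate for A-233 is 8.5%.
Additional duty on A-233 from Oristan: +3.1%. Applied ad valorem rate: 8.5% + 3.1% = 11.6%.
Duty = £836,298.81 × 11.6% = £97,010.66.
Line 2 (F-360, Uleth, 1,041 kg, £111,314.13):
Code F-360 is under a tariff-rate quota (threshold 1,139 kg). Quantity 1,041 kg is within the quota, so the in-quota rate 3% applies to the full value.
Duty = £111,314.13 × 3% = £3,339.42.
Line 3 (P-996, Oristan, 816 units, £60,579.84):
Base rate for P-996 is 9.5% + £2.67/unit.
P-996 has an FTA preferential rate, but origin Oristan is not Uleth; base rate stands.
Additional duty on P-996 from Oristan: +40.4%. Applied ad valorem rate: 9.5% + 40.4% = 49.9%.
Duty = £60,579.84 × 49.9% + 816 × £2.67 = £32,408.06.
Line 4 (J-282, Uleth, 853 kg, £154,520.95):
Base rate for J-282 is 27.5%.
Origin Uleth is the FTA partner but J-282 is not on the preference list; base rate stands.
Duty = £154,520.95 × 27.5% = £42,493.26.
Total = £97,010.66 + £3,339.42 + £32,408.06 + £42,493.26 = £175,251.40.

£175,251.40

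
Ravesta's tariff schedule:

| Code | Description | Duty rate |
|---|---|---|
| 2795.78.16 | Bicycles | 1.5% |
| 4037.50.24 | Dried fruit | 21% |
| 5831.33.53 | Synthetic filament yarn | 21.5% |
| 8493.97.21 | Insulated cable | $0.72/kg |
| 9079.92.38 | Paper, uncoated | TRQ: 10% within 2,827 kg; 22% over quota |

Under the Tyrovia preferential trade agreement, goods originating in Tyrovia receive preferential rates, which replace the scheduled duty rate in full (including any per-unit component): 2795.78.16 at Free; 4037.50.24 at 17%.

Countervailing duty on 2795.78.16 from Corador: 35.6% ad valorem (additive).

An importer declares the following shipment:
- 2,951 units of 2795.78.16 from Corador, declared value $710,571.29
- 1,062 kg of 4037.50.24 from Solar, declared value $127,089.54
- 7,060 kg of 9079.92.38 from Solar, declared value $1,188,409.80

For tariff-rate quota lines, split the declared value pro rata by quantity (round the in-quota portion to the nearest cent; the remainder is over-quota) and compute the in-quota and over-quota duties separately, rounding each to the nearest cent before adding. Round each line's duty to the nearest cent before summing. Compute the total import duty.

$494,656.64

Line 1 (2795.78.16, Corador, 2,951 units, $710,571.29):
Base rate for 2795.78.16 is 1.5%.
2795.78.16 has an FTA preferential rate, but origin Corador is not Tyrovia; base rate stands.
Additional duty on 2795.78.16 from Corador: +35.6%. Applied ad valorem rate: 1.5% + 35.6% = 37.1%.
Duty = $710,571.29 × 37.1% = $263,621.95.
Line 2 (4037.50.24, Solar, 1,062 kg, $127,089.54):
Base rate for 4037.50.24 is 21%.
4037.50.24 has an FTA preferential rate, but origin Solar is not Tyrovia; base rate stands.
Duty = $127,089.54 × 21% = $26,688.80.
Line 3 (9079.92.38, Solar, 7,060 kg, $1,188,409.80):
Code 9079.92.38 is under a tariff-rate quota (threshold 2,827 kg). In-quota: 2,827 kg at 10%; over-quota: 4,233 kg at 22%.
Pro-rata value split: in-quota = $1,188,409.80 × 2,827/7,060 = $475,868.91; over-quota = $1,188,409.80 − $475,868.91 = $712,540.89.
In-quota duty = $475,868.91 × 10% = $47,586.89. Over-quota duty = $712,540.89 × 22% = $156,759.00.
Line duty = $47,586.89 + $156,759.00 = $204,345.89.
Total = $263,621.95 + $26,688.80 + $204,345.89 = $494,656.64.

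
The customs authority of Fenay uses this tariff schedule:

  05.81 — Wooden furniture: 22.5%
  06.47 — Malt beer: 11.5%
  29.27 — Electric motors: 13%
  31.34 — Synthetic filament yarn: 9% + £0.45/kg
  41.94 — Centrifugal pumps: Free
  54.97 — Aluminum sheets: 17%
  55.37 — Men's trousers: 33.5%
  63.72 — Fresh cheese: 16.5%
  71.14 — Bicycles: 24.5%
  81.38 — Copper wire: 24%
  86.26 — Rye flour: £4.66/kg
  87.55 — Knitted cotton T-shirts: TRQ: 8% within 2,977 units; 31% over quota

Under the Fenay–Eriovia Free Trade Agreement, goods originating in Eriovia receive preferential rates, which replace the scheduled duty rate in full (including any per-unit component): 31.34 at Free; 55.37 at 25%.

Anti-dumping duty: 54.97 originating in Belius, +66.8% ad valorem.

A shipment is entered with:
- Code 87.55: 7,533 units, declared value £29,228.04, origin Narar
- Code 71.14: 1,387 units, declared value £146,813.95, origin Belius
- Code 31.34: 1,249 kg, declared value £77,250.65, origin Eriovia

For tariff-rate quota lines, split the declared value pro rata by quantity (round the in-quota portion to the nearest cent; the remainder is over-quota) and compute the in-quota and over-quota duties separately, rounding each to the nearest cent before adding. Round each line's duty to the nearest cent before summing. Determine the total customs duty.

£42,373.44

Line 1 (87.55, Narar, 7,533 units, £29,228.04):
Code 87.55 is under a tariff-rate quota (threshold 2,977 units). In-quota: 2,977 units at 8%; over-quota: 4,556 units at 31%.
Pro-rata value split: in-quota = £29,228.04 × 2,977/7,533 = £11,550.76; over-quota = £29,228.04 − £11,550.76 = £17,677.28.
In-quota duty = £11,550.76 × 8% = £924.06. Over-quota duty = £17,677.28 × 31% = £5,479.96.
Line duty = £924.06 + £5,479.96 = £6,404.02.
Line 2 (71.14, Belius, 1,387 units, £146,813.95):
Base rate for 71.14 is 24.5%.
Duty = £146,813.95 × 24.5% = £35,969.42.
Line 3 (31.34, Eriovia, 1,249 kg, £77,250.65):
Base rate for 31.34 is 9% + £0.45/kg.
Origin Eriovia qualifies under the Fenay–Eriovia agreement and 31.34 is covered: preferential rate Free applies instead.
Duty = £77,250.65 × 0% = £0.00.
Total = £6,404.02 + £35,969.42 + £0.00 = £42,373.44.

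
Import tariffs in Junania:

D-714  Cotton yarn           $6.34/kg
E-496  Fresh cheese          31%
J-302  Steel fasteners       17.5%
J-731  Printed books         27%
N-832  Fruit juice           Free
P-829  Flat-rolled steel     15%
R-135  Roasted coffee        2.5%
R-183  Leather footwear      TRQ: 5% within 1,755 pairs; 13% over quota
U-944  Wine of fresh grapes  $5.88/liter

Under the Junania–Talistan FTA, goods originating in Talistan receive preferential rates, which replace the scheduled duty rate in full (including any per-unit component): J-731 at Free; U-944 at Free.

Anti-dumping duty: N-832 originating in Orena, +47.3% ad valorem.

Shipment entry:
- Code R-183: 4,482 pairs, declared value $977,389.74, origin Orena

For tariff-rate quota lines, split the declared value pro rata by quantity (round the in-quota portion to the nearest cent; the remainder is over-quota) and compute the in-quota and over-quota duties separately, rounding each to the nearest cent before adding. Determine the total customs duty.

$96,443.64

Line 1 (R-183, Orena, 4,482 pairs, $977,389.74):
Code R-183 is under a tariff-rate quota (threshold 1,755 pairs). In-quota: 1,755 pairs at 5%; over-quota: 2,727 pairs at 13%.
Pro-rata value split: in-quota = $977,389.74 × 1,755/4,482 = $382,712.85; over-quota = $977,389.74 − $382,712.85 = $594,676.89.
In-quota duty = $382,712.85 × 5% = $19,135.64. Over-quota duty = $594,676.89 × 13% = $77,308.00.
Line duty = $19,135.64 + $77,308.00 = $96,443.64.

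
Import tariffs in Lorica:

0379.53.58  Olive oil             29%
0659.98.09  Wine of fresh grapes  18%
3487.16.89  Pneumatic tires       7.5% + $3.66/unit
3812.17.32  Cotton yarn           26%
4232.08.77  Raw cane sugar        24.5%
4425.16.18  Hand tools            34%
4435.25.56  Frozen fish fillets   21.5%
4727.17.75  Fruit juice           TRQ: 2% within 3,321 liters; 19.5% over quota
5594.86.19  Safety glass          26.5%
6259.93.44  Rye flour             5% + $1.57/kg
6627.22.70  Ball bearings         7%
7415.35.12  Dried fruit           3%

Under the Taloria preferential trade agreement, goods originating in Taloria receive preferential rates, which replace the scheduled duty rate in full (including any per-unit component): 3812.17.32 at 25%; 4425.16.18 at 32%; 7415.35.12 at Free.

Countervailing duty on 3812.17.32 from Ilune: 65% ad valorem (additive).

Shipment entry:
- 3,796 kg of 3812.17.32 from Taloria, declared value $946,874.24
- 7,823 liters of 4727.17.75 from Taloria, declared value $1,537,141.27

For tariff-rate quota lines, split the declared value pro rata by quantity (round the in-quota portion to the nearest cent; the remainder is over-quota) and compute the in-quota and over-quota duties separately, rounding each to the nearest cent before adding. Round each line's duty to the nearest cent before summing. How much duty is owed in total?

Line 1 (3812.17.32, Taloria, 3,796 kg, $946,874.24):
Base rate for 3812.17.32 is 26%.
Origin Taloria qualifies under the Lorica–Taloria agreement and 3812.17.32 is covered: preferential rate 25% applies instead.
The additional-duty order on 3812.17.32 targets Ilune, not Taloria; it does not apply.
Duty = $946,874.24 × 25% = $236,718.56.
Line 2 (4727.17.75, Taloria, 7,823 liters, $1,537,141.27):
Code 4727.17.75 is under a tariff-rate quota (threshold 3,321 liters). In-quota: 3,321 liters at 2%; over-quota: 4,502 liters at 19.5%.
Pro-rata value split: in-quota = $1,537,141.27 × 3,321/7,823 = $652,543.29; over-quota = $1,537,141.27 − $652,543.29 = $884,597.98.
In-quota duty = $652,543.29 × 2% = $13,050.87. Over-quota duty = $884,597.98 × 19.5% = $172,496.61.
Line duty = $13,050.87 + $172,496.61 = $185,547.48.
Total = $236,718.56 + $185,547.48 = $422,266.04.

$422,266.04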